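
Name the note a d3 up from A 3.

C-flat 4

Counting three letter names up from A lands on C.
A diminished third spans 2 semitones, so from A3 the target pitch is Cb4.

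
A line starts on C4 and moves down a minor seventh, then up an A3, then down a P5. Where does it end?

A minor seventh down from C4 is D3.
Up an augmented third from D3: F##3 (5 semitones up).
A perfect fifth down from F##3 is B#2.

B#2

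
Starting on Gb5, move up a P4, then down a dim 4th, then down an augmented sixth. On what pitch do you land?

A perfect fourth up from Gb5 is Cb6.
Cb6 down a diminished fourth → G5 (4 semitones).
An augmented sixth down from G5 is Bbb4.

Bbb4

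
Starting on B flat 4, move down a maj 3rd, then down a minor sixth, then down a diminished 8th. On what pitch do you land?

Down a major third from Bb4: Gb4 (4 semitones down).
Down a minor sixth from Gb4: Bb3 (8 semitones down).
Down a diminished octave from Bb3: B2 (11 semitones down).

B 2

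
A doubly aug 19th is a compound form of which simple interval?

doubly augmented fifth

Each octave removed subtracts seven from the number: 19 − 14 = 5.
Quality carries through unchanged, so the simple form is a doubly augmented fifth.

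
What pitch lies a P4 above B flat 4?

Counting four letter names up from B lands on E.
A perfect fourth is 5 semitones; 5 semitones up from Bb4 gives Eb5.

E flat 5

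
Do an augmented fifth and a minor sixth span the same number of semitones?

Yes

An augmented fifth = 8 semitones = a minor sixth; enharmonically equal.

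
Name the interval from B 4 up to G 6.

minor 13th

B to G spans six letter names (B-C-D-E-F-G), plus an octave — that makes it a thirteenth of some quality.
B4 to G6 is 20 semitones, a half step short of the major thirteenth (21), so this is minor.
(Equivalently, a compound minor sixth: a minor sixth plus an octave.)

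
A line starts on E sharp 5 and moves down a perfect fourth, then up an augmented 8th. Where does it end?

A perfect fourth down from E#5 is B#4.
B#4 up an augmented octave → B##5 (13 semitones).

B double-sharp 5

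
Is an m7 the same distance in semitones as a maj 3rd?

A minor seventh is 10 semitones but a major third is 4 semitones — different sizes.

No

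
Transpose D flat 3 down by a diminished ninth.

The ninth's letter: D down two letter names plus an octave → C.
Moving 12 semitones down from Db3 (the size of a diminished ninth) reaches C#2.

C sharp 2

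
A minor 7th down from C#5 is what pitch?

D#4

Counting seven letter names down from C lands on D.
A minor seventh is 10 semitones; 10 semitones down from C#5 gives D#4.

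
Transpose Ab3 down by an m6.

Six letter names down from A: C.
Moving 8 semitones down from Ab3 (the size of a minor sixth) reaches C3.

C3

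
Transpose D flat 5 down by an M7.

E double-flat 4

Seven letter names down from D: E.
A major seventh is 11 semitones; 11 semitones down from Db5 gives Ebb4.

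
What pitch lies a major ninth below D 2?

Counting two letter names plus an octave down from D lands on C.
A major ninth spans 14 semitones, so from D2 the target pitch is C1.

C 1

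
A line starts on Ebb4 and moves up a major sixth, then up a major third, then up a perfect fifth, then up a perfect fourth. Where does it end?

Up a major sixth from Ebb4: Cb5 (9 semitones up).
A major third up from Cb5 is Eb5.
A perfect fifth up from Eb5 is Bb5.
Bb5 up a perfect fourth → Eb6 (5 semitones).

Eb6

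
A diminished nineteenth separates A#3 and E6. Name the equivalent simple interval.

Take out 2 octaves (14 from the number): 19 − 14 = 5.
That makes a diminished nineteenth a compound diminished fifth — 2 octaves plus a diminished fifth.

diminished 5th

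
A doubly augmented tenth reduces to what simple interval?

doubly augmented 3rd

Subtracting seven from the interval number removes an octave: 10 − 7 = 3.
Quality carries through unchanged, so the simple form is a doubly augmented third.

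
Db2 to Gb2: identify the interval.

D to G spans four letter names (D-E-F-G): a fourth.
Counting semitones, Db2→Gb2 is 5, which is the perfect fourth.

P4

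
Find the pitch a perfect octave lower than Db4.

For an octave the letter name doesn't change: still D, an octave down.
Moving 12 semitones down from Db4 (the size of a perfect octave) reaches Db3.

Db3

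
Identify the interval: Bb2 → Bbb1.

Descending from Bb2 to Bbb1 is the same interval as ascending Bbb1 to Bb2.
B to B is the same letter name, plus an octave, so the interval is some kind of octave.
Bbb1 to Bb2 spans 13 semitones — one semitone wider than the perfect octave (12) — giving an augmented octave.

augmented 8th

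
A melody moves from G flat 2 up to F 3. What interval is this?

G to F spans seven letter names (G-A-B-C-D-E-F): a seventh.
Counting semitones, Gb2→F3 is 11, which is the major seventh.

major seventh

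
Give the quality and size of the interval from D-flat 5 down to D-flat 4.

Descending from Db5 to Db4 is the same interval as ascending Db4 to Db5.
D to D is the same letter name, plus an octave — that makes it an octave of some quality.
The perfect octave spans 12 semitones, and Db4 to Db5 is exactly 12 semitones — so this is a perfect octave.

perfect octave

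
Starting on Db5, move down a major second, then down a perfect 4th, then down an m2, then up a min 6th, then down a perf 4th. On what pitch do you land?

Db5 down a major second → Cb5 (2 semitones).
Cb5 down a perfect fourth → Gb4 (5 semitones).
Gb4 down a minor second → F4 (1 semitone).
F4 up a minor sixth → Db5 (8 semitones).
Down a perfect fourth from Db5: Ab4 (5 semitones down).

Ab4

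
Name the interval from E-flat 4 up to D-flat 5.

minor seventh

E to D spans seven letter names (E-F-G-A-B-C-D), so the interval is some kind of seventh.
Eb4 to Db5 is 10 semitones, a half step short of the major seventh (11), so this is minor.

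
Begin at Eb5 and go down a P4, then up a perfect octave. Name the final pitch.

Down a perfect fourth from Eb5: Bb4 (5 semitones down).
Bb4 up a perfect octave → Bb5 (12 semitones).

Bb5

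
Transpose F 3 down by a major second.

E flat 3

Counting two letter names down from F lands on E.
A major second is 2 semitones; 2 semitones down from F3 gives Eb3.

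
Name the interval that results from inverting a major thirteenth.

First reduce the compound major thirteenth to its simple form, a major sixth.
Interval numbers invert to sum to nine: 6 + 3 = 9, so a sixth inverts to a third.
And major becomes minor under inversion, so we get a minor third.

minor 3rd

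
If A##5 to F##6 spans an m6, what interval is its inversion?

The rule of nine gives the new number: 9 − 6 = 3, so a sixth becomes a third.
And minor becomes major under inversion, so we get a major third.

major 3rd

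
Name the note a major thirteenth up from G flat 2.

The thirteenth's letter: G up six letter names plus an octave → E.
A major thirteenth spans 21 semitones, so from Gb2 the target pitch is Eb4.

E flat 4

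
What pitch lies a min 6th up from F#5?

D6

Six letter names up from F: D.
A minor sixth is 8 semitones; 8 semitones up from F#5 gives D6.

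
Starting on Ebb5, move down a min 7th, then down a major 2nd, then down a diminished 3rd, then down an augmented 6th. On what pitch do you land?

Ebb5 down a minor seventh → Fb4 (10 semitones).
Down a major second from Fb4: Ebb4 (2 semitones down).
A diminished third down from Ebb4 is C4.
An augmented sixth down from C4 is Ebb3.

Ebb3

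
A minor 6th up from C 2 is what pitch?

Counting six letter names up from C lands on A.
Moving 8 semitones up from C2 (the size of a minor sixth) reaches Ab2.

A-flat 2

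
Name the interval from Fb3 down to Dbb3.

Descending from Fb3 to Dbb3 is the same interval as ascending Dbb3 to Fb3.
D to F spans three letter names (D-E-F), so the interval is some kind of third.
Counting semitones, Dbb3→Fb3 is 4, which is the major third.

major third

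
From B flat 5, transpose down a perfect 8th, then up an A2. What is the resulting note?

Bb5 down a perfect octave → Bb4 (12 semitones).
Bb4 up an augmented second → C#5 (3 semitones).

C sharp 5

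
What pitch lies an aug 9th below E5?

Db4

The ninth's letter: E down two letter names plus an octave → D.
An augmented ninth spans 15 semitones, so from E5 the target pitch is Db4.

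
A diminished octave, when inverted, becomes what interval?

A1

The rule of nine gives the new number: 9 − 8 = 1, so an octave becomes a unison.
And diminished becomes augmented under inversion, so we get an augmented unison.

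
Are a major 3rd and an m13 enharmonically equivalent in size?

No

4 semitones (major third) vs 20 semitones (minor thirteenth): not equal.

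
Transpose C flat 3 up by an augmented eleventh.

The eleventh's letter: C up four letter names plus an octave → F.
An augmented eleventh is 18 semitones; 18 semitones up from Cb3 gives F4.

F 4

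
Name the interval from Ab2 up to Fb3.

minor 6th

A to F spans six letter names (A-B-C-D-E-F), so the interval is some kind of sixth.
A major sixth would be 9 semitones, but Ab2 to Fb3 is 8 — one semitone narrower, making it a minor sixth.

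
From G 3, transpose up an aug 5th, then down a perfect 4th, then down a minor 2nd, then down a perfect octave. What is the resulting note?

G double-sharp 2

G3 up an augmented fifth → D#4 (8 semitones).
D#4 down a perfect fourth → A#3 (5 semitones).
A minor second down from A#3 is G##3.
G##3 down a perfect octave → G##2 (12 semitones).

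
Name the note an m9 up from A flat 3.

Counting two letter names plus an octave up from A lands on B.
Moving 13 semitones up from Ab3 (the size of a minor ninth) reaches Bbb4.

B double-flat 4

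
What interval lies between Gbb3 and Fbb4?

minor seventh

G to F spans seven letter names (G-A-B-C-D-E-F), so the interval is some kind of seventh.
A major seventh would be 11 semitones, but Gbb3 to Fbb4 is 10 — one semitone narrower, making it a minor seventh.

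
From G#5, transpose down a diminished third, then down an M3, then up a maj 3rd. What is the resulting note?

Down a diminished third from G#5: E##5 (2 semitones down).
Down a major third from E##5: C##5 (4 semitones down).
A major third up from C##5 is E##5.

E##5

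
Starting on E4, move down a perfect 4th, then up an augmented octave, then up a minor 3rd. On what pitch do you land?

Down a perfect fourth from E4: B3 (5 semitones down).
B3 up an augmented octave → B#4 (13 semitones).
Up a minor third from B#4: D#5 (3 semitones up).

D#5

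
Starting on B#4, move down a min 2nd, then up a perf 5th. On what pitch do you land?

E##5

Down a minor second from B#4: A##4 (1 semitone down).
A perfect fifth up from A##4 is E##5.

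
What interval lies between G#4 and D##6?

augmented twelfth

G to D spans five letter names (G-A-B-C-D), plus an octave, so the interval is some kind of twelfth.
The perfect twelfth is 19 semitones; here we have 20, one semitone wider: augmented.
(Equivalently, a compound augmented fifth: an augmented fifth plus an octave.)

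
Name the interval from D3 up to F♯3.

major third

D to F spans three letter names (D-E-F), so the interval is some kind of third.
The major third spans 4 semitones, and D3 to F#3 is exactly 4 semitones — so this is a major third.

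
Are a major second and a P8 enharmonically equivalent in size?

2 semitones (major second) vs 12 semitones (perfect octave): not equal.

No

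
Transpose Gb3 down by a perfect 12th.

Counting five letter names plus an octave down from G lands on C.
A perfect twelfth spans 19 semitones, so from Gb3 the target pitch is Cb2.

Cb2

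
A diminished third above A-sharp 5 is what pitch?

Counting three letter names up from A lands on C.
Moving 2 semitones up from A#5 (the size of a diminished third) reaches C6.

C 6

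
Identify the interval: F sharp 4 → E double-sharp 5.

F to E spans seven letter names (F-G-A-B-C-D-E) — that makes it a seventh of some quality.
A major seventh would be 11 semitones; F#4 to E##5 is 12, one semitone wider, so the interval is augmented.

augmented 7th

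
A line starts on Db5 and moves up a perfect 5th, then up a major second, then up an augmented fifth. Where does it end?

F#6

A perfect fifth up from Db5 is Ab5.
Up a major second from Ab5: Bb5 (2 semitones up).
An augmented fifth up from Bb5 is F#6.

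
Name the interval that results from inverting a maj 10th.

m6

First reduce the compound major tenth to its simple form, a major third.
Inverted interval numbers add to nine, so a third pairs with a sixth (3 + 6 = 9).
Quality inverts too: major becomes minor. That makes the inversion a minor sixth.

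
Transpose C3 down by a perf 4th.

Counting four letter names down from C lands on G.
A perfect fourth is 5 semitones; 5 semitones down from C3 gives G2.

G2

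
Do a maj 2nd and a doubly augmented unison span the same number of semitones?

A major second = 2 semitones = a doubly augmented unison; enharmonically equal.

Yes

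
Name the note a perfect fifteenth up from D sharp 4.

D sharp 6

The letter stays D (same as the start), shifted two octaves up.
Moving 24 semitones up from D#4 (the size of a perfect fifteenth) reaches D#6.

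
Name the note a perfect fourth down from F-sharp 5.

The fourth takes the letter from F down to C.
A perfect fourth is 5 semitones; 5 semitones down from F#5 gives C#5.

C-sharp 5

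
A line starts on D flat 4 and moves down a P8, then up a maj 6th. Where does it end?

B flat 3

A perfect octave down from Db4 is Db3.
Up a major sixth from Db3: Bb3 (9 semitones up).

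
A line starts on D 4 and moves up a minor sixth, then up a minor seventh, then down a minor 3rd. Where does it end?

F 5

Up a minor sixth from D4: Bb4 (8 semitones up).
Up a minor seventh from Bb4: Ab5 (10 semitones up).
Down a minor third from Ab5: F5 (3 semitones down).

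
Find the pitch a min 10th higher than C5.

Eb6

The tenth's letter: C up three letter names plus an octave → E.
A minor tenth is 15 semitones; 15 semitones up from C5 gives Eb6.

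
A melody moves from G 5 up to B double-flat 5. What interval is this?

G to B spans three letter names (G-A-B): a third.
The major third is 4 semitones; here we have 2, two semitones narrower: diminished.

diminished third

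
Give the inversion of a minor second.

Inverted interval numbers add to nine, so a second pairs with a seventh (2 + 7 = 9).
And minor becomes major under inversion, so we get a major seventh.

major 7th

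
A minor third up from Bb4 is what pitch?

Counting three letter names up from B lands on D.
Moving 3 semitones up from Bb4 (the size of a minor third) reaches Db5.

Db5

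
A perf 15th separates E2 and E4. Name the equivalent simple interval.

perfect octave

Each octave removed subtracts seven from the number: 15 − 7 = 8.
Quality carries through unchanged, so the simple form is a perfect octave.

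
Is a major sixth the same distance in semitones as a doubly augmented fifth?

A major sixth = 9 semitones = a doubly augmented fifth; enharmonically equal.

Yes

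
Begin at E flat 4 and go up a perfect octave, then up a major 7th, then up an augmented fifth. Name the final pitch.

A sharp 6

Eb4 up a perfect octave → Eb5 (12 semitones).
Eb5 up a major seventh → D6 (11 semitones).
D6 up an augmented fifth → A#6 (8 semitones).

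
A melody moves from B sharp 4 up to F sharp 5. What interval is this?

d5

B to F spans five letter names (B-C-D-E-F): a fifth.
A perfect fifth would be 7 semitones; B#4 to F#5 is 6, one semitone narrower, so the interval is diminished.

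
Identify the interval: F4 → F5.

perfect octave

F to F is the same letter name, plus an octave: an octave.
The perfect octave spans 12 semitones, and F4 to F5 is exactly 12 semitones — so this is a perfect octave.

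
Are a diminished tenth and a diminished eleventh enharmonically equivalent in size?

No

A diminished tenth spans 14 semitones; a diminished eleventh spans 16 semitones. They differ by 2.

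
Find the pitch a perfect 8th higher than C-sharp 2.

For an octave the letter name doesn't change: still C, an octave up.
A perfect octave is 12 semitones; 12 semitones up from C#2 gives C#3.

C-sharp 3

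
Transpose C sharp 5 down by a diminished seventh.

The seventh takes the letter from C down to D.
A diminished seventh is 9 semitones; 9 semitones down from C#5 gives D##4.

D double-sharp 4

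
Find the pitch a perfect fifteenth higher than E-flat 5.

E-flat 7

For a fifteenth the letter name doesn't change: still E, two octaves up.
Moving 24 semitones up from Eb5 (the size of a perfect fifteenth) reaches Eb7.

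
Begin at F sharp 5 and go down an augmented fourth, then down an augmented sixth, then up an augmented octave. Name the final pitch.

E flat 5

F#5 down an augmented fourth → C5 (6 semitones).
Down an augmented sixth from C5: Ebb4 (10 semitones down).
An augmented octave up from Ebb4 is Eb5.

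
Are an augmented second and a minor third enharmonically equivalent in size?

Yes

Both span 3 semitones: an augmented second and a minor third are the same chromatic distance.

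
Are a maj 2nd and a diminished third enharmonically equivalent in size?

Both span 2 semitones: a major second and a diminished third are the same chromatic distance.

Yes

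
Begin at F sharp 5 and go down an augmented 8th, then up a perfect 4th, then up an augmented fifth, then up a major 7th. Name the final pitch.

E sharp 6

F#5 down an augmented octave → F4 (13 semitones).
Up a perfect fourth from F4: Bb4 (5 semitones up).
Bb4 up an augmented fifth → F#5 (8 semitones).
Up a major seventh from F#5: E#6 (11 semitones up).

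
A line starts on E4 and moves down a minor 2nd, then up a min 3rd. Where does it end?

E4 down a minor second → D#4 (1 semitone).
A minor third up from D#4 is F#4.

F#4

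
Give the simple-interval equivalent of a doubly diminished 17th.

Subtracting seven from the interval number removes an octave: 17 − 14 = 3.
That makes a doubly diminished seventeenth a compound doubly diminished third — 2 octaves plus a doubly diminished third.

doubly diminished 3rd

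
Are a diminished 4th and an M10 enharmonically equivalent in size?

A diminished fourth spans 4 semitones; a major tenth spans 16 semitones. They differ by 12.

No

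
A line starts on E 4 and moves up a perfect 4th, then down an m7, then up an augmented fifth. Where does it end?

F double-sharp 4

E4 up a perfect fourth → A4 (5 semitones).
Down a minor seventh from A4: B3 (10 semitones down).
B3 up an augmented fifth → F##4 (8 semitones).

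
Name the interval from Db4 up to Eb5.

D to E spans two letter names (D-E), plus an octave: a ninth.
Counting semitones, Db4→Eb5 is 14, which is the major ninth.
(Equivalently, a compound major second: a major second plus an octave.)

M9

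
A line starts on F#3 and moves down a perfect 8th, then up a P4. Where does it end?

B2

Down a perfect octave from F#3: F#2 (12 semitones down).
A perfect fourth up from F#2 is B2.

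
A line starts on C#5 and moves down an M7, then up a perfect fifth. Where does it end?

A4

Down a major seventh from C#5: D4 (11 semitones down).
A perfect fifth up from D4 is A4.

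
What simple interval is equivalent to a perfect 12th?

Subtracting seven from the interval number removes an octave: 12 − 7 = 5.
Quality carries through unchanged, so the simple form is a perfect fifth.

perfect fifth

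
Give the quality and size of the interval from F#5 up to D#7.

major 13th

F to D spans six letter names (F-G-A-B-C-D), plus an octave: a thirteenth.
Counting semitones, F#5→D#7 is 21, which is the major thirteenth.
(Equivalently, a compound major sixth: a major sixth plus an octave.)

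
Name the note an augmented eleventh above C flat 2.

Four letters up from C (plus an octave) reaches F.
Moving 18 semitones up from Cb2 (the size of an augmented eleventh) reaches F3.

F 3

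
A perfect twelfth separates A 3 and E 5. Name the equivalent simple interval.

P5

Subtracting seven from the interval number removes an octave: 12 − 7 = 5.
Quality carries through unchanged, so the simple form is a perfect fifth.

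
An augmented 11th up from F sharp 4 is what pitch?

Counting four letter names plus an octave up from F lands on B.
An augmented eleventh is 18 semitones; 18 semitones up from F#4 gives B#5.

B sharp 5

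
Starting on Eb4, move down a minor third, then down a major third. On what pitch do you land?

Ab3

Eb4 down a minor third → C4 (3 semitones).
Down a major third from C4: Ab3 (4 semitones down).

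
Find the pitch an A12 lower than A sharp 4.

Five letters down from A (plus an octave) reaches D.
An augmented twelfth is 20 semitones; 20 semitones down from A#4 gives D3.

D 3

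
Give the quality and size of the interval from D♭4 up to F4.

major 3rd

D to F spans three letter names (D-E-F): a third.
Db4 to F4 is 4 semitones, matching the major third exactly, so the quality is major.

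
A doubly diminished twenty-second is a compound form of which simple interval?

Subtracting seven from the interval number removes an octave: 22 − 14 = 8.
So a doubly diminished twenty-second is 2 octaves plus a doubly diminished octave. The quality is unchanged.

doubly diminished octave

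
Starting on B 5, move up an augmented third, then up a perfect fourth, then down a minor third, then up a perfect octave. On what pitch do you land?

E double-sharp 7

B5 up an augmented third → D##6 (5 semitones).
D##6 up a perfect fourth → G##6 (5 semitones).
A minor third down from G##6 is E##6.
A perfect octave up from E##6 is E##7.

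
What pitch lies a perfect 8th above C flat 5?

C flat 6

The letter stays C (same as the start), shifted an octave up.
Moving 12 semitones up from Cb5 (the size of a perfect octave) reaches Cb6.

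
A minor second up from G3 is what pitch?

Ab3

Counting two letter names up from G lands on A.
A minor second spans 1 semitone, so from G3 the target pitch is Ab3.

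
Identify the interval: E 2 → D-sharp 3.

major 7th

E to D spans seven letter names (E-F-G-A-B-C-D) — that makes it a seventh of some quality.
Counting semitones, E2→D#3 is 11, which is the major seventh.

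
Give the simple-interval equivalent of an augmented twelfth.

augmented fifth

Subtracting seven from the interval number removes an octave: 12 − 7 = 5.
Quality carries through unchanged, so the simple form is an augmented fifth.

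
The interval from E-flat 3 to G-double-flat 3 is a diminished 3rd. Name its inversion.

augmented sixth

Inverted interval numbers add to nine, so a third pairs with a sixth (3 + 6 = 9).
And diminished becomes augmented under inversion, so we get an augmented sixth.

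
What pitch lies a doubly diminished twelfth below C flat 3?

F sharp 1

The twelfth's letter: C down five letter names plus an octave → F.
A doubly diminished twelfth spans 17 semitones, so from Cb3 the target pitch is F#1.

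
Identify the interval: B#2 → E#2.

P5

Descending from B#2 to E#2 is the same interval as ascending E#2 to B#2.
E to B spans five letter names (E-F-G-A-B): a fifth.
E#2 to B#2 is 7 semitones, matching the perfect fifth exactly, so the quality is perfect.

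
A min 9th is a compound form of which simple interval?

Subtracting seven from the interval number removes an octave: 9 − 7 = 2.
Quality carries through unchanged, so the simple form is a minor second.

m2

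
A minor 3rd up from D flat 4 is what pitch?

F flat 4

The third takes the letter from D up to F.
A minor third is 3 semitones; 3 semitones up from Db4 gives Fb4.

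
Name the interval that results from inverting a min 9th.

First reduce the compound minor ninth to its simple form, a minor second.
Inverted interval numbers add to nine, so a second pairs with a seventh (2 + 7 = 9).
And minor becomes major under inversion, so we get a major seventh.

major 7th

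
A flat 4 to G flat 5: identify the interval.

A to G spans seven letter names (A-B-C-D-E-F-G): a seventh.
At 10 semitones, Ab4→Gb5 falls one short of a major seventh: minor.

minor seventh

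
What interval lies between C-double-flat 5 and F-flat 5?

A4

C to F spans four letter names (C-D-E-F): a fourth.
A perfect fourth would be 5 semitones; Cbb5 to Fb5 is 6, one semitone wider, so the interval is augmented.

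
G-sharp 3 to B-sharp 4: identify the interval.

major 10th

G to B spans three letter names (G-A-B), plus an octave — that makes it a tenth of some quality.
The major tenth spans 16 semitones, and G#3 to B#4 is exactly 16 semitones — so this is a major tenth.
(Equivalently, a compound major third: a major third plus an octave.)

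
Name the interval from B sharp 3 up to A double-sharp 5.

B to A spans seven letter names (B-C-D-E-F-G-A), plus an octave: a fourteenth.
B#3 to A##5 is 23 semitones, matching the major fourteenth exactly, so the quality is major.
(Equivalently, a compound major seventh: a major seventh plus an octave.)

major fourteenth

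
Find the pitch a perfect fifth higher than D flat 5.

A flat 5

The fifth takes the letter from D up to A.
Moving 7 semitones up from Db5 (the size of a perfect fifth) reaches Ab5.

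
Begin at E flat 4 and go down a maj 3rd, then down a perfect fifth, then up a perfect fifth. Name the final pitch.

C flat 4

Eb4 down a major third → Cb4 (4 semitones).
A perfect fifth down from Cb4 is Fb3.
A perfect fifth up from Fb3 is Cb4.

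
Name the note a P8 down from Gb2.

The letter stays G (same as the start), shifted an octave down.
Moving 12 semitones down from Gb2 (the size of a perfect octave) reaches Gb1.

Gb1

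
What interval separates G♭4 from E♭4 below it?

Descending from Gb4 to Eb4 is the same interval as ascending Eb4 to Gb4.
E to G spans three letter names (E-F-G): a third.
At 3 semitones, Eb4→Gb4 falls one short of a major third: minor.

minor third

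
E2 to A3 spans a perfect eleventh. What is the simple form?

Each octave removed subtracts seven from the number: 11 − 7 = 4.
Quality carries through unchanged, so the simple form is a perfect fourth.

perfect fourth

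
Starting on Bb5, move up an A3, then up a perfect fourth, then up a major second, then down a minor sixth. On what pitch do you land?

C##6

An augmented third up from Bb5 is D#6.
Up a perfect fourth from D#6: G#6 (5 semitones up).
A major second up from G#6 is A#6.
A minor sixth down from A#6 is C##6.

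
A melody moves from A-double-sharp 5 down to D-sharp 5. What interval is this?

augmented 5th

Descending from A##5 to D#5 is the same interval as ascending D#5 to A##5.
D to A spans five letter names (D-E-F-G-A) — that makes it a fifth of some quality.
D#5 to A##5 spans 8 semitones — one semitone wider than the perfect fifth (7) — giving an augmented fifth.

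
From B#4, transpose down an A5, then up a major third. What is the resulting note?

An augmented fifth down from B#4 is E4.
Up a major third from E4: G#4 (4 semitones up).

G#4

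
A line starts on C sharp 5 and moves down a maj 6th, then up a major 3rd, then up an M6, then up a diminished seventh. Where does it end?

D 6

Down a major sixth from C#5: E4 (9 semitones down).
E4 up a major third → G#4 (4 semitones).
A major sixth up from G#4 is E#5.
A diminished seventh up from E#5 is D6.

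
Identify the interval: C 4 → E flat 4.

m3

C to E spans three letter names (C-D-E) — that makes it a third of some quality.
At 3 semitones, C4→Eb4 falls one short of a major third: minor.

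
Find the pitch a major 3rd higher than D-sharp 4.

Counting three letter names up from D lands on F.
Moving 4 semitones up from D#4 (the size of a major third) reaches F##4.

F-double-sharp 4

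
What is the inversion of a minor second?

Inverted interval numbers add to nine, so a second pairs with a seventh (2 + 7 = 9).
Quality inverts too: minor becomes major. That makes the inversion a major seventh.

M7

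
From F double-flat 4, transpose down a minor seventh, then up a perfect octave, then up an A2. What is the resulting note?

Down a minor seventh from Fbb4: Gbb3 (10 semitones down).
Gbb3 up a perfect octave → Gbb4 (12 semitones).
An augmented second up from Gbb4 is Ab4.

A flat 4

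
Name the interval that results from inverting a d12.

augmented fourth

First reduce the compound diminished twelfth to its simple form, a diminished fifth.
Inverted interval numbers add to nine, so a fifth pairs with a fourth (5 + 4 = 9).
Quality inverts too: diminished becomes augmented. That makes the inversion an augmented fourth.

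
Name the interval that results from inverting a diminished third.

Interval numbers invert to sum to nine: 3 + 6 = 9, so a third inverts to a sixth.
The quality also flips — diminished becomes augmented — giving an augmented sixth.

A6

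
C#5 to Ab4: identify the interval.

Descending from C#5 to Ab4 is the same interval as ascending Ab4 to C#5.
A to C spans three letter names (A-B-C) — that makes it a third of some quality.
Ab4 to C#5 spans 5 semitones — one semitone wider than the major third (4) — giving an augmented third.

augmented third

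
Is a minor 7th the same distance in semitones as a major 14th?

No

A minor seventh is 10 semitones but a major fourteenth is 23 semitones — different sizes.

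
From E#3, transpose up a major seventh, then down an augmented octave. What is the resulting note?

D#3

Up a major seventh from E#3: D##4 (11 semitones up).
Down an augmented octave from D##4: D#3 (13 semitones down).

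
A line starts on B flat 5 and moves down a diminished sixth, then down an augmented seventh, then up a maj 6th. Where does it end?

C 5

Bb5 down a diminished sixth → D#5 (7 semitones).
D#5 down an augmented seventh → Eb4 (12 semitones).
Eb4 up a major sixth → C5 (9 semitones).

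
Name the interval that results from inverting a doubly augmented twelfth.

First reduce the compound doubly augmented twelfth to its simple form, a doubly augmented fifth.
The rule of nine gives the new number: 9 − 5 = 4, so a fifth becomes a fourth.
Quality inverts too: doubly augmented becomes doubly diminished. That makes the inversion a doubly diminished fourth.

dd4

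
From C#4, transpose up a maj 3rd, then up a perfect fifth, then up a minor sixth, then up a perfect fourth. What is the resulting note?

C#6

C#4 up a major third → E#4 (4 semitones).
E#4 up a perfect fifth → B#4 (7 semitones).
Up a minor sixth from B#4: G#5 (8 semitones up).
G#5 up a perfect fourth → C#6 (5 semitones).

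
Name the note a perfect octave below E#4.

E#3

An octave keeps the letter name E, an octave down from E.
Moving 12 semitones down from E#4 (the size of a perfect octave) reaches E#3.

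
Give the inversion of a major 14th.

minor second

First reduce the compound major fourteenth to its simple form, a major seventh.
Inverted interval numbers add to nine, so a seventh pairs with a second (7 + 2 = 9).
And major becomes minor under inversion, so we get a minor second.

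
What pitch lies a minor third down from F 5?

D 5

The third takes the letter from F down to D.
A minor third is 3 semitones; 3 semitones down from F5 gives D5.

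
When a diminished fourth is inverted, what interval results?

Inverted interval numbers add to nine, so a fourth pairs with a fifth (4 + 5 = 9).
The quality also flips — diminished becomes augmented — giving an augmented fifth.

augmented 5th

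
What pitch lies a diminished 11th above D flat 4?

G double-flat 5

Counting four letter names plus an octave up from D lands on G.
A diminished eleventh is 16 semitones; 16 semitones up from Db4 gives Gbb5.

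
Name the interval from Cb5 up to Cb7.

perfect fifteenth

C to C is the same letter name, plus 2 octaves: a fifteenth.
Cb5 to Cb7 is 24 semitones, matching the perfect fifteenth exactly, so the quality is perfect.
(Equivalently, a compound perfect octave: a perfect octave plus an octave.)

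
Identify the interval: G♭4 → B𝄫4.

m3

G to B spans three letter names (G-A-B), so the interval is some kind of third.
At 3 semitones, Gb4→Bbb4 falls one short of a major third: minor.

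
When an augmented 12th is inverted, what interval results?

diminished fourth

First reduce the compound augmented twelfth to its simple form, an augmented fifth.
Interval numbers invert to sum to nine: 5 + 4 = 9, so a fifth inverts to a fourth.
The quality also flips — augmented becomes diminished — giving a diminished fourth.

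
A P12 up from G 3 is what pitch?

The twelfth's letter: G up five letter names plus an octave → D.
Moving 19 semitones up from G3 (the size of a perfect twelfth) reaches D5.

D 5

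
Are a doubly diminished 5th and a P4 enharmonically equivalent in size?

A doubly diminished fifth spans 5 semitones, and a perfect fourth also spans 5 semitones — they're enharmonic.

Yes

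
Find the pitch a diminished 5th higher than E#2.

B2

Five letter names up from E: B.
A diminished fifth spans 6 semitones, so from E#2 the target pitch is B2.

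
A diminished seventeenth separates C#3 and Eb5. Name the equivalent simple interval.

d3

Subtracting seven from the interval number removes an octave: 17 − 14 = 3.
Quality carries through unchanged, so the simple form is a diminished third.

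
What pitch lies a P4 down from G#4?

D#4

Four letter names down from G: D.
A perfect fourth is 5 semitones; 5 semitones down from G#4 gives D#4.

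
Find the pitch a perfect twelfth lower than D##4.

G##2

Counting five letter names plus an octave down from D lands on G.
A perfect twelfth is 19 semitones; 19 semitones down from D##4 gives G##2.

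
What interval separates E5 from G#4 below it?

Descending from E5 to G#4 is the same interval as ascending G#4 to E5.
G to E spans six letter names (G-A-B-C-D-E) — that makes it a sixth of some quality.
G#4 to E5 is 8 semitones, a half step short of the major sixth (9), so this is minor.

m6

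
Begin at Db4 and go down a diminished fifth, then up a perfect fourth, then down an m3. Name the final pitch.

A3

Db4 down a diminished fifth → G3 (6 semitones).
Up a perfect fourth from G3: C4 (5 semitones up).
A minor third down from C4 is A3.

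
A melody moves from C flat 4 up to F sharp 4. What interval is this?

C to F spans four letter names (C-D-E-F): a fourth.
A perfect fourth would be 5 semitones; Cb4 to F#4 is 7, two semitones wider, so the interval is doubly augmented.

doubly augmented fourth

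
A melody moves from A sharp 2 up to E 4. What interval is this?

A to E spans five letter names (A-B-C-D-E), plus an octave, so the interval is some kind of twelfth.
A perfect twelfth would be 19 semitones; A#2 to E4 is 18, one semitone narrower, so the interval is diminished.
(Equivalently, a compound diminished fifth: a diminished fifth plus an octave.)

diminished 12th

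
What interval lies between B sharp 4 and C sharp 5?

B to C spans two letter names (B-C) — that makes it a second of some quality.
B#4 to C#5 is 1 semitone, a half step short of the major second (2), so this is minor.

minor 2nd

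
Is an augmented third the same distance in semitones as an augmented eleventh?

No

5 semitones (augmented third) vs 18 semitones (augmented eleventh): not equal.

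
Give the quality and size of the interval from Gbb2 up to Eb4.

augmented 13th

G to E spans six letter names (G-A-B-C-D-E), plus an octave: a thirteenth.
Gbb2 to Eb4 spans 22 semitones — one semitone wider than the major thirteenth (21) — giving an augmented thirteenth.
(Equivalently, a compound augmented sixth: an augmented sixth plus an octave.)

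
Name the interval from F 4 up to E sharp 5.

augmented seventh

F to E spans seven letter names (F-G-A-B-C-D-E): a seventh.
F4 to E#5 spans 12 semitones — one semitone wider than the major seventh (11) — giving an augmented seventh.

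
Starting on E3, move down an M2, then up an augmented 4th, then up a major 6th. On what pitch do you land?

E3 down a major second → D3 (2 semitones).
Up an augmented fourth from D3: G#3 (6 semitones up).
A major sixth up from G#3 is E#4.

E#4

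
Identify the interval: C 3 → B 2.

minor second

Descending from C3 to B2 is the same interval as ascending B2 to C3.
B to C spans two letter names (B-C): a second.
B2 to C3 is 1 semitone, a half step short of the major second (2), so this is minor.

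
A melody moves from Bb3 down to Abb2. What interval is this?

Descending from Bb3 to Abb2 is the same interval as ascending Abb2 to Bb3.
A to B spans two letter names (A-B), plus an octave — that makes it a ninth of some quality.
The major ninth is 14 semitones; here we have 15, one semitone wider: augmented.
(Equivalently, a compound augmented second: an augmented second plus an octave.)

augmented 9th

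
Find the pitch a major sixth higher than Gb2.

Eb3

Counting six letter names up from G lands on E.
A major sixth is 9 semitones; 9 semitones up from Gb2 gives Eb3.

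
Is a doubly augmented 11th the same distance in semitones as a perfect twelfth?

A doubly augmented eleventh spans 19 semitones, and a perfect twelfth also spans 19 semitones — they're enharmonic.

Yes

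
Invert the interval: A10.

First reduce the compound augmented tenth to its simple form, an augmented third.
Inverted interval numbers add to nine, so a third pairs with a sixth (3 + 6 = 9).
And augmented becomes diminished under inversion, so we get a diminished sixth.

d6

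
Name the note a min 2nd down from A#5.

G##5

The second takes the letter from A down to G.
Moving 1 semitone down from A#5 (the size of a minor second) reaches G##5.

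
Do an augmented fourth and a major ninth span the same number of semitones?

No

An augmented fourth spans 6 semitones; a major ninth spans 14 semitones. They differ by 8.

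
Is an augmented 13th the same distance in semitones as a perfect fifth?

No

An augmented thirteenth spans 22 semitones; a perfect fifth spans 7 semitones. They differ by 15.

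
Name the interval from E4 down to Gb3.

Descending from E4 to Gb3 is the same interval as ascending Gb3 to E4.
G to E spans six letter names (G-A-B-C-D-E) — that makes it a sixth of some quality.
A major sixth would be 9 semitones; Gb3 to E4 is 10, one semitone wider, so the interval is augmented.

augmented sixth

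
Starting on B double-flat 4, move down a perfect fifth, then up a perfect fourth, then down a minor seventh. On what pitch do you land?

B double-flat 3

Down a perfect fifth from Bbb4: Ebb4 (7 semitones down).
Ebb4 up a perfect fourth → Abb4 (5 semitones).
Down a minor seventh from Abb4: Bbb3 (10 semitones down).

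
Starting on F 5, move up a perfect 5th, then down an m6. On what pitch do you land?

E 5

A perfect fifth up from F5 is C6.
C6 down a minor sixth → E5 (8 semitones).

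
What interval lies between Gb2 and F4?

G to F spans seven letter names (G-A-B-C-D-E-F), plus an octave, so the interval is some kind of fourteenth.
Counting semitones, Gb2→F4 is 23, which is the major fourteenth.
(Equivalently, a compound major seventh: a major seventh plus an octave.)

major 14th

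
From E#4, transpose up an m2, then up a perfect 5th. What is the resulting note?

Up a minor second from E#4: F#4 (1 semitone up).
Up a perfect fifth from F#4: C#5 (7 semitones up).

C#5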